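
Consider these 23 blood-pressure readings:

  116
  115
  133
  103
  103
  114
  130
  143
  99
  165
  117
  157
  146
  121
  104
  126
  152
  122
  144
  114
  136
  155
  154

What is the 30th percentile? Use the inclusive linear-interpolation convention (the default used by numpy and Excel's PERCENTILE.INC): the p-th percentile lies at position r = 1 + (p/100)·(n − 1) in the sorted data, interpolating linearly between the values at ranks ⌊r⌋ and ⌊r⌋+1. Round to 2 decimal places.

115.60

Sorted: 99, 103, 103, 104, 114, 114, 115, 116, 117, 121, 122, 126, 130, 133, 136, 143, 144, 146, 152, 154, 155, 157, 165.
n = 23.
r = 1 + (30/100)·(23 − 1) = 1 + 6.6 = 7.6.
Rank 7 is 115 and rank 8 is 116.
Interpolate: 115 + 0.6·(116 − 115) = 115 + 0.6·1 = 115.6.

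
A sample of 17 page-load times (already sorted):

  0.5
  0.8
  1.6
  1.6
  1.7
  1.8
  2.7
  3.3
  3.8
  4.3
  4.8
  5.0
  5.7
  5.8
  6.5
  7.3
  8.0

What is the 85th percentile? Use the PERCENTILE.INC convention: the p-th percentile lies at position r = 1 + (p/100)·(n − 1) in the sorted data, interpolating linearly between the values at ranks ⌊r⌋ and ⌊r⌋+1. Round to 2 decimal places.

6.22

n = 17.
r = 1 + (85/100)·(17 − 1) = 1 + 13.6 = 14.6.
Rank 14 is 5.8 and rank 15 is 6.5.
Interpolate: 5.8 + 0.6·(6.5 − 5.8) = 5.8 + 0.6·0.7 = 6.22.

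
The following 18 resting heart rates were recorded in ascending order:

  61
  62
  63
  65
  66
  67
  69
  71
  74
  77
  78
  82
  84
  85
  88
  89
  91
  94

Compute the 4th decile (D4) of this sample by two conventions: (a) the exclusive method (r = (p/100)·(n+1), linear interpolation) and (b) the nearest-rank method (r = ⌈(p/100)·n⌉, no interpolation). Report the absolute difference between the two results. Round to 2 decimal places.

0.80

n = 18.
(a) r = 7.6; between ranks 7 (69) and 8 (71): 70.2.
(b) the nearest-rank method: rank 8 → 71.
|70.2 − 71| = 0.8.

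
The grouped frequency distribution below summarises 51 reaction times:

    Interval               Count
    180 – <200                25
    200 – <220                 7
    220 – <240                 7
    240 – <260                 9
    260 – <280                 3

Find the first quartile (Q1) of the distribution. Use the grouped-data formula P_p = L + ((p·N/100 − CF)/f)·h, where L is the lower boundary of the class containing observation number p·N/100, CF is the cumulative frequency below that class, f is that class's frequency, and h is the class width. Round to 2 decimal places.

N = 51; target position k = 25/100 · 51 = 12.75.
Cumulative frequencies: 25, 32, 39, 48, 51.
Observation 12.75 falls in the class 180 – <200.
L = 180, CF = 0, f = 25, h = 20.
P25 = 180 + ((12.75 − 0)/25)·20 = 180 + 10.2 = 190.2.

190.20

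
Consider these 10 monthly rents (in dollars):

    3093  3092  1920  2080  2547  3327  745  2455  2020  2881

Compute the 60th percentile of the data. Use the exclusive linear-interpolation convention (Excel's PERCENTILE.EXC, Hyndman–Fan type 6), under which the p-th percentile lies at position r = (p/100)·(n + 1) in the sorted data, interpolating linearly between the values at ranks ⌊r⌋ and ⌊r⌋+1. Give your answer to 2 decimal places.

2747.40

Sorted: 745, 1920, 2020, 2080, 2455, 2547, 2881, 3092, 3093, 3327.
n = 10.
r = (60/100)·(10 + 1) = 6.6.
Rank 6 is 2547 and rank 7 is 2881.
Interpolate: 2547 + 0.6·(2881 − 2547) = 2547 + 0.6·334 = 2747.4.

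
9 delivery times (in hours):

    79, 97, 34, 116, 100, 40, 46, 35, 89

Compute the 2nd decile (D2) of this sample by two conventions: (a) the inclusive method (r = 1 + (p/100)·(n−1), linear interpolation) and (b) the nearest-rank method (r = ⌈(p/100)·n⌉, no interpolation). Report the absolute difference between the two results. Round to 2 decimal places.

Sorted: 34, 35, 40, 46, 79, 89, 97, 100, 116.
n = 9.
(a) r = 2.6; between ranks 2 (35) and 3 (40): 38.
(b) the nearest-rank method: rank 2 → 35.
|38 − 35| = 3.

3.00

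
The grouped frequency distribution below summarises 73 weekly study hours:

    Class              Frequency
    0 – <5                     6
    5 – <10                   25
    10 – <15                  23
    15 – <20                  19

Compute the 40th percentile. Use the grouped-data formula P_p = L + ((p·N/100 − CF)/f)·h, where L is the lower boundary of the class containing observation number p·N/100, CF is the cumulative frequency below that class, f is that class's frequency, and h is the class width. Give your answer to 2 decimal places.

N = 73; target position k = 40/100 · 73 = 29.2.
Cumulative frequencies: 6, 31, 54, 73.
Observation 29.2 falls in the class 5 – <10.
L = 5, CF = 6, f = 25, h = 5.
P40 = 5 + ((29.2 − 6)/25)·5 = 5 + 4.64 = 9.64.

9.64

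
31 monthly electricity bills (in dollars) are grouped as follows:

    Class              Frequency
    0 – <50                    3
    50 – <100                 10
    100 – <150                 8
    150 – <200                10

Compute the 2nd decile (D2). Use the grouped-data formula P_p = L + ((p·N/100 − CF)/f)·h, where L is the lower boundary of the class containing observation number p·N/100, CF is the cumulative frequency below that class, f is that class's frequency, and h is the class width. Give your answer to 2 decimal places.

N = 31; target position k = 20/100 · 31 = 6.2.
Cumulative frequencies: 3, 13, 21, 31.
Observation 6.2 falls in the class 50 – <100.
L = 50, CF = 3, f = 10, h = 50.
P20 = 50 + ((6.2 − 3)/10)·50 = 50 + 16 = 66.

66.00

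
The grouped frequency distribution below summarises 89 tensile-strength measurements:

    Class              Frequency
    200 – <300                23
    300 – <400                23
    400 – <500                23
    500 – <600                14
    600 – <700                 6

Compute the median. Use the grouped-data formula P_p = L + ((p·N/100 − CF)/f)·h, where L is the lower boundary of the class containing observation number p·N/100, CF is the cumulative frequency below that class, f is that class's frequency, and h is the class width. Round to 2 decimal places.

393.48

N = 89; target position k = 50/100 · 89 = 44.5.
Cumulative frequencies: 23, 46, 69, 83, 89.
Observation 44.5 falls in the class 300 – <400.
L = 300, CF = 23, f = 23, h = 100.
P50 = 300 + ((44.5 − 23)/23)·100 = 300 + 93.4783 = 393.478.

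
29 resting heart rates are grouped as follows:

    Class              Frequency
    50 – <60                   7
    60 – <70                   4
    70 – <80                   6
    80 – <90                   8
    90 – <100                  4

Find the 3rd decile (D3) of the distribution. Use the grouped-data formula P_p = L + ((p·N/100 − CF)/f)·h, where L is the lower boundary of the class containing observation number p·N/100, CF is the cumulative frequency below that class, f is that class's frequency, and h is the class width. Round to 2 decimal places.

N = 29; target position k = 30/100 · 29 = 8.7.
Cumulative frequencies: 7, 11, 17, 25, 29.
Observation 8.7 falls in the class 60 – <70.
L = 60, CF = 7, f = 4, h = 10.
P30 = 60 + ((8.7 − 7)/4)·10 = 60 + 4.25 = 64.25.

64.25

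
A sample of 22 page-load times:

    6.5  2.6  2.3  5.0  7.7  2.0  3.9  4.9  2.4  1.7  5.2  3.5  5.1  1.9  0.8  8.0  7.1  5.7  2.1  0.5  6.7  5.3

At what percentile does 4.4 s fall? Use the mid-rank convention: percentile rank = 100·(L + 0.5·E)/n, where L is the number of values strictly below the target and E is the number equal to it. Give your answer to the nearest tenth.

Sorted: 0.5, 0.8, 1.7, 1.9, 2.0, 2.1, 2.3, 2.4, 2.6, 3.5, 3.9, 4.9, 5.0, 5.1, 5.2, 5.3, 5.7, 6.5, 6.7, 7.1, 7.7, 8.0.
Count below 4.4: L = 11; count equal: E = 0; n = 22.
Percentile rank = 100·(11 + 0.5·0)/22 = 100·11/22 = 50.

50.0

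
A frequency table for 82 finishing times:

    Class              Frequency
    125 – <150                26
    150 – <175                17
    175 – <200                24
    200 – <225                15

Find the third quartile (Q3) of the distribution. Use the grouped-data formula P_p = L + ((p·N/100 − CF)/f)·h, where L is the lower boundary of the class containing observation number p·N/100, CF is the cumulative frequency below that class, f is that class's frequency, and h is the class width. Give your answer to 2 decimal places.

194.27

N = 82; target position k = 75/100 · 82 = 61.5.
Cumulative frequencies: 26, 43, 67, 82.
Observation 61.5 falls in the class 175 – <200.
L = 175, CF = 43, f = 24, h = 25.
P75 = 175 + ((61.5 − 43)/24)·25 = 175 + 19.2708 = 194.271.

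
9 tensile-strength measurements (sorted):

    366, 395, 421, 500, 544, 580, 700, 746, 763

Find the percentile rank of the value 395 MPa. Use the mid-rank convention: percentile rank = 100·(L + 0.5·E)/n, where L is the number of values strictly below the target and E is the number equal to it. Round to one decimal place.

Count below 395: L = 1; count equal: E = 1; n = 9.
Percentile rank = 100·(1 + 0.5·1)/9 = 100·1.5/9 = 16.67.

16.7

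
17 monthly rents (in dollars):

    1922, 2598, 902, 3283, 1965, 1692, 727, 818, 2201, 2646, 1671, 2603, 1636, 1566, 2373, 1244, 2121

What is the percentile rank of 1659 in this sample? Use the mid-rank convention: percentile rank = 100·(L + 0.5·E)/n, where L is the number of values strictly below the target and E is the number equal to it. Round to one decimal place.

35.3

Sorted: 727, 818, 902, 1244, 1566, 1636, 1671, 1692, 1922, 1965, 2121, 2201, 2373, 2598, 2603, 2646, 3283.
Count below 1659: L = 6; count equal: E = 0; n = 17.
Percentile rank = 100·(6 + 0.5·0)/17 = 100·6/17 = 35.29.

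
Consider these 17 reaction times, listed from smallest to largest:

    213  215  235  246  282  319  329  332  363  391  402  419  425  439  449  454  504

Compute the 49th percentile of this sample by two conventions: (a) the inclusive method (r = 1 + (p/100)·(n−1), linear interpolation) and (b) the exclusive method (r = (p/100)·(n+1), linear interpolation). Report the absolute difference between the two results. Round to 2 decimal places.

n = 17.
(a) r = 8.84; between ranks 8 (332) and 9 (363): 358.04.
(b) r = 8.82; between ranks 8 (332) and 9 (363): 357.42.
|358.04 − 357.42| = 0.62.

0.62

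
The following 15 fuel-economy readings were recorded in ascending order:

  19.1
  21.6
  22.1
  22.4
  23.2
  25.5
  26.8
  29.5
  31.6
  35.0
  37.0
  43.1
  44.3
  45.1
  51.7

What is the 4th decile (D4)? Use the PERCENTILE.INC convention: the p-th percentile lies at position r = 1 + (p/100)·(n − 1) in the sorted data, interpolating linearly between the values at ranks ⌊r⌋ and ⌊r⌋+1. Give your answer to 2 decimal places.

26.28

n = 15.
r = 1 + (40/100)·(15 − 1) = 1 + 5.6 = 6.6.
Rank 6 is 25.5 and rank 7 is 26.8.
Interpolate: 25.5 + 0.6·(26.8 − 25.5) = 25.5 + 0.6·1.3 = 26.28.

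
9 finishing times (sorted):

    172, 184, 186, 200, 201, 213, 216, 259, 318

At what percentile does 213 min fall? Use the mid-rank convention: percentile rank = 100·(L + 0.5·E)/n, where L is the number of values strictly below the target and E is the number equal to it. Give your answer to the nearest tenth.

Count below 213: L = 5; count equal: E = 1; n = 9.
Percentile rank = 100·(5 + 0.5·1)/9 = 100·5.5/9 = 61.11.

61.1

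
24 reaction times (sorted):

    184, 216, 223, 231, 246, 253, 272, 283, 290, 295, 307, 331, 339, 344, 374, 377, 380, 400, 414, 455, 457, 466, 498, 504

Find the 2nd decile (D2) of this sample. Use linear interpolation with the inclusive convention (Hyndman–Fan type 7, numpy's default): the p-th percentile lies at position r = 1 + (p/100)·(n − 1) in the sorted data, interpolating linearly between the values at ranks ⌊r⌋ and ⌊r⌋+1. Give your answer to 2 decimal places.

250.20

n = 24.
r = 1 + (20/100)·(24 − 1) = 1 + 4.6 = 5.6.
Rank 5 is 246 and rank 6 is 253.
Interpolate: 246 + 0.6·(253 − 246) = 246 + 0.6·7 = 250.2.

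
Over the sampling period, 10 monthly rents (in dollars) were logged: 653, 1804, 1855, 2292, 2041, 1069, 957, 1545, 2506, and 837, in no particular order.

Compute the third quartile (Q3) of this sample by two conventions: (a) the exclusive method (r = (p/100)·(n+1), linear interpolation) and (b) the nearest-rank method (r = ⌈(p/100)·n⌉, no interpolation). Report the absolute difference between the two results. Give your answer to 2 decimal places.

62.75

Sorted: 653, 837, 957, 1069, 1545, 1804, 1855, 2041, 2292, 2506.
n = 10.
(a) r = 8.25; between ranks 8 (2041) and 9 (2292): 2103.75.
(b) the nearest-rank method: rank 8 → 2041.
|2103.75 − 2041| = 62.75.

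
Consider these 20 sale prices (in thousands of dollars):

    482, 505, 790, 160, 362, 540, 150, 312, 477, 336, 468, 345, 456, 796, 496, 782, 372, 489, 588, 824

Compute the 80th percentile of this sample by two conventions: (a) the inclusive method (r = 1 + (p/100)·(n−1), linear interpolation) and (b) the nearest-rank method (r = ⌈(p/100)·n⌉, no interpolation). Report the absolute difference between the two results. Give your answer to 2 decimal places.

38.80

Sorted: 150, 160, 312, 336, 345, 362, 372, 456, 468, 477, 482, 489, 496, 505, 540, 588, 782, 790, 796, 824.
n = 20.
(a) r = 16.2; between ranks 16 (588) and 17 (782): 626.8.
(b) the nearest-rank method: rank 16 → 588.
|626.8 − 588| = 38.8.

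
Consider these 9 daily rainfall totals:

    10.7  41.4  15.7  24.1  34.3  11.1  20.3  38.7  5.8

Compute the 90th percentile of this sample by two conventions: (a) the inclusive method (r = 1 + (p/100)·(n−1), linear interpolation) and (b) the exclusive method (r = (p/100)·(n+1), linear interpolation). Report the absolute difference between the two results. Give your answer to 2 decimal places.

2.16

Sorted: 5.8, 10.7, 11.1, 15.7, 20.3, 24.1, 34.3, 38.7, 41.4.
n = 9.
(a) r = 8.2; between ranks 8 (38.7) and 9 (41.4): 39.24.
(b) r = 9 → value at rank 9 = 41.4.
|39.24 − 41.4| = 2.16.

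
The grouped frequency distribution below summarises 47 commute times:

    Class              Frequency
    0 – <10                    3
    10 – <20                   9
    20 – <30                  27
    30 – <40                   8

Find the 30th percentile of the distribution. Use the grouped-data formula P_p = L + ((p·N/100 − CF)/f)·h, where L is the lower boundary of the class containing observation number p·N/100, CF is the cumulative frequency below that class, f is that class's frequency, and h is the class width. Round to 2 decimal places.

N = 47; target position k = 30/100 · 47 = 14.1.
Cumulative frequencies: 3, 12, 39, 47.
Observation 14.1 falls in the class 20 – <30.
L = 20, CF = 12, f = 27, h = 10.
P30 = 20 + ((14.1 − 12)/27)·10 = 20 + 0.777778 = 20.7778.

20.78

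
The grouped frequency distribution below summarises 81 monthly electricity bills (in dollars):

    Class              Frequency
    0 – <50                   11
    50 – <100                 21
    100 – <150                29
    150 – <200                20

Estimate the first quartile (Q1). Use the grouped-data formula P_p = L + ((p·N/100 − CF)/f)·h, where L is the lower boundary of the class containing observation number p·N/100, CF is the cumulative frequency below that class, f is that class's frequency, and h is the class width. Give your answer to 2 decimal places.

N = 81; target position k = 25/100 · 81 = 20.25.
Cumulative frequencies: 11, 32, 61, 81.
Observation 20.25 falls in the class 50 – <100.
L = 50, CF = 11, f = 21, h = 50.
P25 = 50 + ((20.25 − 11)/21)·50 = 50 + 22.0238 = 72.0238.

72.02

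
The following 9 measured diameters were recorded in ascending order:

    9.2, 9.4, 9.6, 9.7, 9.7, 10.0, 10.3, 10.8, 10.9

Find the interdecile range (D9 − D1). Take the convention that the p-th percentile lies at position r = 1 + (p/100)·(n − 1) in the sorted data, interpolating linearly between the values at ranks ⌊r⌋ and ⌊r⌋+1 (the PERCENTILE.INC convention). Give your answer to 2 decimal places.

n = 9.
P10: r = 1.8; ranks 1–2 are 9.2, 9.4; interpolating gives 9.36.
P90: r = 8.2; ranks 8–9 are 10.8, 10.9; interpolating gives 10.82.
Difference: 10.82 − 9.36 = 1.46.

1.46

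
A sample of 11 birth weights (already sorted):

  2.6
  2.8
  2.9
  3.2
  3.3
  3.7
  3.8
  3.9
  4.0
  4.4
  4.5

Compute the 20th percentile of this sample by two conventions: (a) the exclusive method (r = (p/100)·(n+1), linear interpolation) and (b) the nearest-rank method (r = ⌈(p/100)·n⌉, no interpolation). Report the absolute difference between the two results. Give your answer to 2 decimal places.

n = 11.
(a) r = 2.4; between ranks 2 (2.8) and 3 (2.9): 2.84.
(b) the nearest-rank method: rank 3 → 2.9.
|2.84 − 2.9| = 0.06.

0.06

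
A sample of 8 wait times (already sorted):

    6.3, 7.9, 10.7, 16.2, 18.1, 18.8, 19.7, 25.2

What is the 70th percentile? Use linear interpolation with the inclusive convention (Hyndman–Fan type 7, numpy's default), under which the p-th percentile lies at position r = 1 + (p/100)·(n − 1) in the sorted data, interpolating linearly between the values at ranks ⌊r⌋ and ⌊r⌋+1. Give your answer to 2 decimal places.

18.73

n = 8.
r = 1 + (70/100)·(8 − 1) = 1 + 4.9 = 5.9.
Rank 5 is 18.1 and rank 6 is 18.8.
Interpolate: 18.1 + 0.9·(18.8 − 18.1) = 18.1 + 0.9·0.7 = 18.73.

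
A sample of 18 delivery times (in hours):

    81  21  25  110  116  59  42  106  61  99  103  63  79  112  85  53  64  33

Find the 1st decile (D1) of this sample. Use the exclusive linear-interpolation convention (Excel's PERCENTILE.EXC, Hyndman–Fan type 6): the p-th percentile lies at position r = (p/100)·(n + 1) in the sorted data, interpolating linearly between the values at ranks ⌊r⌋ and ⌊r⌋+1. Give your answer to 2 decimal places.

Sorted: 21, 25, 33, 42, 53, 59, 61, 63, 64, 79, 81, 85, 99, 103, 106, 110, 112, 116.
n = 18.
r = (10/100)·(18 + 1) = 1.9.
Rank 1 is 21 and rank 2 is 25.
Interpolate: 21 + 0.9·(25 − 21) = 21 + 0.9·4 = 24.6.

24.60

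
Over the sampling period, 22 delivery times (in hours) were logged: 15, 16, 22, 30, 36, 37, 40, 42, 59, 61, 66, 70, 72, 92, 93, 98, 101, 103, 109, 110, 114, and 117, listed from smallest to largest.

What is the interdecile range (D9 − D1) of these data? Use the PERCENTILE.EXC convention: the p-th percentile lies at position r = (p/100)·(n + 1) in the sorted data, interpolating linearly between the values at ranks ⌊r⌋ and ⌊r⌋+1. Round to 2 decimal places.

95.00

n = 22.
P10: r = 2.3; ranks 2–3 are 16, 22; interpolating gives 17.8.
P90: r = 20.7; ranks 20–21 are 110, 114; interpolating gives 112.8.
Difference: 112.8 − 17.8 = 95.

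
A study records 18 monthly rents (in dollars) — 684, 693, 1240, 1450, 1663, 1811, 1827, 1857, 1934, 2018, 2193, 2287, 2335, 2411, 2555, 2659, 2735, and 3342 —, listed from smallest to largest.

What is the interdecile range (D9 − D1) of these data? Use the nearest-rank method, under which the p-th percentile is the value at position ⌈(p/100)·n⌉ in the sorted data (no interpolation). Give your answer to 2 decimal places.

2042.00

n = 18.
P10: rank ⌈10/100·18⌉ = 2 → 693.
P90: rank ⌈90/100·18⌉ = 17 → 2735.
Difference: 2735 − 693 = 2042.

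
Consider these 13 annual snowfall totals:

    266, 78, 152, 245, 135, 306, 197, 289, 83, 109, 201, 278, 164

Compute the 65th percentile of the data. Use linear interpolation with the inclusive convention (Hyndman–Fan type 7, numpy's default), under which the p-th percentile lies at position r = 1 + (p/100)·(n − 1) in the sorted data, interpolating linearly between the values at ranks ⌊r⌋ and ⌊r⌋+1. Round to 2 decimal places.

236.20

Sorted: 78, 83, 109, 135, 152, 164, 197, 201, 245, 266, 278, 289, 306.
n = 13.
r = 1 + (65/100)·(13 − 1) = 1 + 7.8 = 8.8.
Rank 8 is 201 and rank 9 is 245.
Interpolate: 201 + 0.8·(245 − 201) = 201 + 0.8·44 = 236.2.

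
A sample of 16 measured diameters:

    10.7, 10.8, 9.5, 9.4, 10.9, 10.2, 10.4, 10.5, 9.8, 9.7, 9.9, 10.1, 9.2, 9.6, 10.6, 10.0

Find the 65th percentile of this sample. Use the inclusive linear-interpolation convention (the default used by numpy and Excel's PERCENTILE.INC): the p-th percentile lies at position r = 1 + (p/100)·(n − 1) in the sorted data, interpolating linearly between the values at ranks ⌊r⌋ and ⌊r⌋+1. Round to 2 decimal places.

10.35

Sorted: 9.2, 9.4, 9.5, 9.6, 9.7, 9.8, 9.9, 10.0, 10.1, 10.2, 10.4, 10.5, 10.6, 10.7, 10.8, 10.9.
n = 16.
r = 1 + (65/100)·(16 − 1) = 1 + 9.75 = 10.75.
Rank 10 is 10.2 and rank 11 is 10.4.
Interpolate: 10.2 + 0.75·(10.4 − 10.2) = 10.2 + 0.75·0.2 = 10.35.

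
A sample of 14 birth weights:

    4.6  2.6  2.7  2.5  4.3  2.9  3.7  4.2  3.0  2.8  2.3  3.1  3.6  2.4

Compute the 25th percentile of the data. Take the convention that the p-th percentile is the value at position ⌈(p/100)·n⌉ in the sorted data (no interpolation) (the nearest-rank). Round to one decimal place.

Sorted: 2.3, 2.4, 2.5, 2.6, 2.7, 2.8, 2.9, 3.0, 3.1, 3.6, 3.7, 4.2, 4.3, 4.6.
n = 14.
Position = ⌈25/100 · 14⌉ = ⌈3.5⌉ = 4.
The value at rank 4 is 2.6.

2.6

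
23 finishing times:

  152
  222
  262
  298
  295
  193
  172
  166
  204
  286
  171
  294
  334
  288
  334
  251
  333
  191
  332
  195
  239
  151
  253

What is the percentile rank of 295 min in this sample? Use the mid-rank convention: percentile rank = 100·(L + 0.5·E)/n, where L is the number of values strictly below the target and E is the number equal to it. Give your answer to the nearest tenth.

76.1

Sorted: 151, 152, 166, 171, 172, 191, 193, 195, 204, 222, 239, 251, 253, 262, 286, 288, 294, 295, 298, 332, 333, 334, 334.
Count below 295: L = 17; count equal: E = 1; n = 23.
Percentile rank = 100·(17 + 0.5·1)/23 = 100·17.5/23 = 76.09.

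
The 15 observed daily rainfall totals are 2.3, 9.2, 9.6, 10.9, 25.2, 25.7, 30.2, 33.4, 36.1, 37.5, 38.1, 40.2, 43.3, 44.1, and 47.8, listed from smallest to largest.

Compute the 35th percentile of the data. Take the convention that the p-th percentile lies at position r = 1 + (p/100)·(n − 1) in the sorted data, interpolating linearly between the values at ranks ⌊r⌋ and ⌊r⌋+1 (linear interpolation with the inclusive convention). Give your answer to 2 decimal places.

25.65

n = 15.
r = 1 + (35/100)·(15 − 1) = 1 + 4.9 = 5.9.
Rank 5 is 25.2 and rank 6 is 25.7.
Interpolate: 25.2 + 0.9·(25.7 − 25.2) = 25.2 + 0.9·0.5 = 25.65.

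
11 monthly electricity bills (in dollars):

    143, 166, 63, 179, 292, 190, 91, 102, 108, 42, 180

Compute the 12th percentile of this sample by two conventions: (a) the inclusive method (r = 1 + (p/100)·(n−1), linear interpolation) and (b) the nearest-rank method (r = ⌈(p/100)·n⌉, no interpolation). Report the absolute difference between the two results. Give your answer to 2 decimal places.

Sorted: 42, 63, 91, 102, 108, 143, 166, 179, 180, 190, 292.
n = 11.
(a) r = 2.2; between ranks 2 (63) and 3 (91): 68.6.
(b) the nearest-rank method: rank 2 → 63.
|68.6 − 63| = 5.6.

5.60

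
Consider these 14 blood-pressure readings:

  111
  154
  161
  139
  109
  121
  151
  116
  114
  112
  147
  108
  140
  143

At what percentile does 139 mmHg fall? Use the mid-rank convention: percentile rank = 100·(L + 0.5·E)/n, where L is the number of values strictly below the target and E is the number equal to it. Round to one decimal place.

53.6

Sorted: 108, 109, 111, 112, 114, 116, 121, 139, 140, 143, 147, 151, 154, 161.
Count below 139: L = 7; count equal: E = 1; n = 14.
Percentile rank = 100·(7 + 0.5·1)/14 = 100·7.5/14 = 53.57.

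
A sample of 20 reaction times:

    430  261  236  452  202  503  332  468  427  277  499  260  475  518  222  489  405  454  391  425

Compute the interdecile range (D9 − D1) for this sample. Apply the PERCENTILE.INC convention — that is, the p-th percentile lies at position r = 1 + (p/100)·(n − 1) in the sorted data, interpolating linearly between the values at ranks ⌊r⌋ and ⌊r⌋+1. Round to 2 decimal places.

Sorted: 202, 222, 236, 260, 261, 277, 332, 391, 405, 425, 427, 430, 452, 454, 468, 475, 489, 499, 503, 518.
n = 20.
P10: r = 2.9; ranks 2–3 are 222, 236; interpolating gives 234.6.
P90: r = 18.1; ranks 18–19 are 499, 503; interpolating gives 499.4.
Difference: 499.4 − 234.6 = 264.8.

264.80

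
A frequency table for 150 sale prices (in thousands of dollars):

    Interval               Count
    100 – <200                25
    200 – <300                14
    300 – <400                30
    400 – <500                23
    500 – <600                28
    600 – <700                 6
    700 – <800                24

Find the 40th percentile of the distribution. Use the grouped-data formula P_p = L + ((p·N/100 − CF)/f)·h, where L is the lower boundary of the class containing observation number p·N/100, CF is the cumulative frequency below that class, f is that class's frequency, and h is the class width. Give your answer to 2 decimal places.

370.00

N = 150; target position k = 40/100 · 150 = 60.
Cumulative frequencies: 25, 39, 69, 92, 120, 126, 150.
Observation 60 falls in the class 300 – <400.
L = 300, CF = 39, f = 30, h = 100.
P40 = 300 + ((60 − 39)/30)·100 = 300 + 70 = 370.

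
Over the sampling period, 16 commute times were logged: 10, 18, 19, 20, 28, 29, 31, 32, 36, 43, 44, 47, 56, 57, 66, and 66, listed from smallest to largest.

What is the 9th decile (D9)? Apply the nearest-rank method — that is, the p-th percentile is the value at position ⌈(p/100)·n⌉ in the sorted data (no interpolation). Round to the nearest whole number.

66

n = 16.
Position = ⌈90/100 · 16⌉ = ⌈14.4⌉ = 15.
The value at rank 15 is 66.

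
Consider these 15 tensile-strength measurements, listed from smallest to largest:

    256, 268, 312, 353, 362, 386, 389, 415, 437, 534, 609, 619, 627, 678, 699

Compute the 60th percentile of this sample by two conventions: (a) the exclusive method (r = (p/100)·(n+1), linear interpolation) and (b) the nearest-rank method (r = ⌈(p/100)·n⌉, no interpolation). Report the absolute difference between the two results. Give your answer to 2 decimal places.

n = 15.
(a) r = 9.6; between ranks 9 (437) and 10 (534): 495.2.
(b) the nearest-rank method: rank 9 → 437.
|495.2 − 437| = 58.2.

58.20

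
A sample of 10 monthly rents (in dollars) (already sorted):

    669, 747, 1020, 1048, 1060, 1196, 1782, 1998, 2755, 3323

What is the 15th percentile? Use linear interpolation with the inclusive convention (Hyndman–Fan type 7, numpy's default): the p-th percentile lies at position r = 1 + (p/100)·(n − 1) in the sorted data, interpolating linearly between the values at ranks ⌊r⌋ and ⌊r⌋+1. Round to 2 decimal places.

n = 10.
r = 1 + (15/100)·(10 − 1) = 1 + 1.35 = 2.35.
Rank 2 is 747 and rank 3 is 1020.
Interpolate: 747 + 0.35·(1020 − 747) = 747 + 0.35·273 = 842.55.

842.55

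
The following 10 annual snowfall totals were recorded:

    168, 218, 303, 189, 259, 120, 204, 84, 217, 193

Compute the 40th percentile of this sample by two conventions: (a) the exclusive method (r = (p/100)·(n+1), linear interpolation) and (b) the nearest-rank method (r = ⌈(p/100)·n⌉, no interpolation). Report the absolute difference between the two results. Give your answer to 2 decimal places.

1.60

Sorted: 84, 120, 168, 189, 193, 204, 217, 218, 259, 303.
n = 10.
(a) r = 4.4; between ranks 4 (189) and 5 (193): 190.6.
(b) the nearest-rank method: rank 4 → 189.
|190.6 − 189| = 1.6.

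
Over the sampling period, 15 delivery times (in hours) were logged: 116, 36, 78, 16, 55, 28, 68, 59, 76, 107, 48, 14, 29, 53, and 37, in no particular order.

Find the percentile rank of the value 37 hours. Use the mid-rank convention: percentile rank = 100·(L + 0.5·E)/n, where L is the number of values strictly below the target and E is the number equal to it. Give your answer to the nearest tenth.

36.7

Sorted: 14, 16, 28, 29, 36, 37, 48, 53, 55, 59, 68, 76, 78, 107, 116.
Count below 37: L = 5; count equal: E = 1; n = 15.
Percentile rank = 100·(5 + 0.5·1)/15 = 100·5.5/15 = 36.67.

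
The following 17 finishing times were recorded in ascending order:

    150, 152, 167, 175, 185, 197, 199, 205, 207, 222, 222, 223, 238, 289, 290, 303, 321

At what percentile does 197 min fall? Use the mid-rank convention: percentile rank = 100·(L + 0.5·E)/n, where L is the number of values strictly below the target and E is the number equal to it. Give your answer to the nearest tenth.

Count below 197: L = 5; count equal: E = 1; n = 17.
Percentile rank = 100·(5 + 0.5·1)/17 = 100·5.5/17 = 32.35.

32.4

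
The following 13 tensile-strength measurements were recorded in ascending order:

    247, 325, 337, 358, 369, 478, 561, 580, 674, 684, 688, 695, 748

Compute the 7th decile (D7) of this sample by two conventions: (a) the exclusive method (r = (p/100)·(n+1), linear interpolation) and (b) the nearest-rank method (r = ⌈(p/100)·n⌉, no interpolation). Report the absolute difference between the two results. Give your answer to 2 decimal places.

2.00

n = 13.
(a) r = 9.8; between ranks 9 (674) and 10 (684): 682.
(b) the nearest-rank method: rank 10 → 684.
|682 − 684| = 2.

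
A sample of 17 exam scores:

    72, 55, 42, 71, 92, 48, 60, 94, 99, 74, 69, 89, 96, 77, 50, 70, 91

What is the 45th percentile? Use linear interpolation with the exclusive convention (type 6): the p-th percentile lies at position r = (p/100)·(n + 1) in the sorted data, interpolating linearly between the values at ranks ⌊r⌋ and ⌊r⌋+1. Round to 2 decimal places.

71.10

Sorted: 42, 48, 50, 55, 60, 69, 70, 71, 72, 74, 77, 89, 91, 92, 94, 96, 99.
n = 17.
r = (45/100)·(17 + 1) = 8.1.
Rank 8 is 71 and rank 9 is 72.
Interpolate: 71 + 0.1·(72 − 71) = 71 + 0.1·1 = 71.1.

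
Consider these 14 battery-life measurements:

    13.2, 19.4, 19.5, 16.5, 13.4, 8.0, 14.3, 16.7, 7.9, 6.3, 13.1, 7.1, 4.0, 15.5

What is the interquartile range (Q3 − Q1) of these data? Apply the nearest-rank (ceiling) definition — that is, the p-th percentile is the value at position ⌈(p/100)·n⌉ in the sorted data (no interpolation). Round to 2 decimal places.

Sorted: 4.0, 6.3, 7.1, 7.9, 8.0, 13.1, 13.2, 13.4, 14.3, 15.5, 16.5, 16.7, 19.4, 19.5.
n = 14.
P25: rank ⌈25/100·14⌉ = 4 → 7.9.
P75: rank ⌈75/100·14⌉ = 11 → 16.5.
Difference: 16.5 − 7.9 = 8.6.

8.60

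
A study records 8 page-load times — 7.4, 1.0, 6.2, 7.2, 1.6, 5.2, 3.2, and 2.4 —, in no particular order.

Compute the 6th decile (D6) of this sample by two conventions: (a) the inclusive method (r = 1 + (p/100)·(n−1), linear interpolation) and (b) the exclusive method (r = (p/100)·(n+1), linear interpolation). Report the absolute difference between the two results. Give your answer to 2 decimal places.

0.20

Sorted: 1.0, 1.6, 2.4, 3.2, 5.2, 6.2, 7.2, 7.4.
n = 8.
(a) r = 5.2; between ranks 5 (5.2) and 6 (6.2): 5.4.
(b) r = 5.4; between ranks 5 (5.2) and 6 (6.2): 5.6.
|5.4 − 5.6| = 0.2.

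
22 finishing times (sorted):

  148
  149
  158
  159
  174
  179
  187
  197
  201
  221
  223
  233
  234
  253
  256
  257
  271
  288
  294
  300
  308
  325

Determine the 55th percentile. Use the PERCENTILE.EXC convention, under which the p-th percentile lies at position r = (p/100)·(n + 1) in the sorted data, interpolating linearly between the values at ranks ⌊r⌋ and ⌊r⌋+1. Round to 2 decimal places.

n = 22.
r = (55/100)·(22 + 1) = 12.65.
Rank 12 is 233 and rank 13 is 234.
Interpolate: 233 + 0.65·(234 − 233) = 233 + 0.65·1 = 233.65.

233.65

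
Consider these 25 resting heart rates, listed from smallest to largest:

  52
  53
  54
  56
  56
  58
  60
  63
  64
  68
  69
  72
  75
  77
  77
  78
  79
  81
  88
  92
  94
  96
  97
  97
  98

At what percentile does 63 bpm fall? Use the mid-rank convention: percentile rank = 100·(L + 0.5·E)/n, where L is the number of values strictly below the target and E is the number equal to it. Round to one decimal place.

30.0

Count below 63: L = 7; count equal: E = 1; n = 25.
Percentile rank = 100·(7 + 0.5·1)/25 = 100·7.5/25 = 30.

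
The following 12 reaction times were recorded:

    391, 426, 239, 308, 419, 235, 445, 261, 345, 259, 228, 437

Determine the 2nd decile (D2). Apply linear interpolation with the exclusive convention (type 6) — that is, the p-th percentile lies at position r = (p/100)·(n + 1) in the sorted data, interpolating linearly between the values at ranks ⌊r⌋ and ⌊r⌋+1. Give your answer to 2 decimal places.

Sorted: 228, 235, 239, 259, 261, 308, 345, 391, 419, 426, 437, 445.
n = 12.
r = (20/100)·(12 + 1) = 2.6.
Rank 2 is 235 and rank 3 is 239.
Interpolate: 235 + 0.6·(239 − 235) = 235 + 0.6·4 = 237.4.

237.40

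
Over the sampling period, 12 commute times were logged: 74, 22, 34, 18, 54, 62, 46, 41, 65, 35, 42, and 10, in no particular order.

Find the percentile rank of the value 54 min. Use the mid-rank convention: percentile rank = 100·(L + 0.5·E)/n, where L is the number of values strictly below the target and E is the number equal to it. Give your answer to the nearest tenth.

70.8

Sorted: 10, 18, 22, 34, 35, 41, 42, 46, 54, 62, 65, 74.
Count below 54: L = 8; count equal: E = 1; n = 12.
Percentile rank = 100·(8 + 0.5·1)/12 = 100·8.5/12 = 70.83.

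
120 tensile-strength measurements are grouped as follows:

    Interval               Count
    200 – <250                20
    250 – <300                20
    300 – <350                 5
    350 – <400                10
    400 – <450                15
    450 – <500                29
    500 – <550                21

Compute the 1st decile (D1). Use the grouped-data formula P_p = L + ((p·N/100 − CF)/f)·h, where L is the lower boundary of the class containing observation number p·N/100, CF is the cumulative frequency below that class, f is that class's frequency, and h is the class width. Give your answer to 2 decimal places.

N = 120; target position k = 10/100 · 120 = 12.
Cumulative frequencies: 20, 40, 45, 55, 70, 99, 120.
Observation 12 falls in the class 200 – <250.
L = 200, CF = 0, f = 20, h = 50.
P10 = 200 + ((12 − 0)/20)·50 = 200 + 30 = 230.

230.00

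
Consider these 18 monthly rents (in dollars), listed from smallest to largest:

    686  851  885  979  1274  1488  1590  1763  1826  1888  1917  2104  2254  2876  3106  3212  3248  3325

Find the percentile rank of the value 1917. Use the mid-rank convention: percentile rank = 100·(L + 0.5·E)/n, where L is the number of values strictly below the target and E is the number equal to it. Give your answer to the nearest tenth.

58.3

Count below 1917: L = 10; count equal: E = 1; n = 18.
Percentile rank = 100·(10 + 0.5·1)/18 = 100·10.5/18 = 58.33.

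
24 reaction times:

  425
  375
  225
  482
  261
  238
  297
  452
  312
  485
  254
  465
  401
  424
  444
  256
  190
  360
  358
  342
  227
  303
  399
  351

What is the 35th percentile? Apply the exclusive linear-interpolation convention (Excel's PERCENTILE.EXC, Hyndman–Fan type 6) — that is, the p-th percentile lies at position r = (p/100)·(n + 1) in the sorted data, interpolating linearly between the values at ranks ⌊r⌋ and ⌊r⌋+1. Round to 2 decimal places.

Sorted: 190, 225, 227, 238, 254, 256, 261, 297, 303, 312, 342, 351, 358, 360, 375, 399, 401, 424, 425, 444, 452, 465, 482, 485.
n = 24.
r = (35/100)·(24 + 1) = 8.75.
Rank 8 is 297 and rank 9 is 303.
Interpolate: 297 + 0.75·(303 − 297) = 297 + 0.75·6 = 301.5.

301.50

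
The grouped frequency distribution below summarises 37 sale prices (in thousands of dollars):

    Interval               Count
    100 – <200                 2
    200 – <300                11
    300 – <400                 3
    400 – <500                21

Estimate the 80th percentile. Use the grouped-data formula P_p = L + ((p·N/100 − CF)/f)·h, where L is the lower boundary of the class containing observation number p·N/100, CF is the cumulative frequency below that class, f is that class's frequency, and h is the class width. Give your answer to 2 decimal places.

N = 37; target position k = 80/100 · 37 = 29.6.
Cumulative frequencies: 2, 13, 16, 37.
Observation 29.6 falls in the class 400 – <500.
L = 400, CF = 16, f = 21, h = 100.
P80 = 400 + ((29.6 − 16)/21)·100 = 400 + 64.7619 = 464.762.

464.76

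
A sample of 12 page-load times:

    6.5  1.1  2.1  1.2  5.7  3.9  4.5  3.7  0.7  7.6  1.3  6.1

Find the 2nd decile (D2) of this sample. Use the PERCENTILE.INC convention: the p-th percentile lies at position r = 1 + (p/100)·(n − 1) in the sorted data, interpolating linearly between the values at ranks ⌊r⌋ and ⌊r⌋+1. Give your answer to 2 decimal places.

1.22

Sorted: 0.7, 1.1, 1.2, 1.3, 2.1, 3.7, 3.9, 4.5, 5.7, 6.1, 6.5, 7.6.
n = 12.
r = 1 + (20/100)·(12 − 1) = 1 + 2.2 = 3.2.
Rank 3 is 1.2 and rank 4 is 1.3.
Interpolate: 1.2 + 0.2·(1.3 − 1.2) = 1.2 + 0.2·0.1 = 1.22.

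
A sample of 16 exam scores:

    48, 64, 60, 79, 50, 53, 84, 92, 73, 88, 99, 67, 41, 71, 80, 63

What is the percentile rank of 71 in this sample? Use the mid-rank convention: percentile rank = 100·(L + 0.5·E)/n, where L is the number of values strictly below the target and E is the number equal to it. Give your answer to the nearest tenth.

Sorted: 41, 48, 50, 53, 60, 63, 64, 67, 71, 73, 79, 80, 84, 88, 92, 99.
Count below 71: L = 8; count equal: E = 1; n = 16.
Percentile rank = 100·(8 + 0.5·1)/16 = 100·8.5/16 = 53.12.

53.1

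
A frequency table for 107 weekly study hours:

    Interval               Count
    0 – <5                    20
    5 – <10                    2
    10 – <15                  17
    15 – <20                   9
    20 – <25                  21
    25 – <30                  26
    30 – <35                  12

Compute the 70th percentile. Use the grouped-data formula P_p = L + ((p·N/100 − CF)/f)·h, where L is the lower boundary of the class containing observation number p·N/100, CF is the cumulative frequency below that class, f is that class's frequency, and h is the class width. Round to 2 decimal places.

N = 107; target position k = 70/100 · 107 = 74.9.
Cumulative frequencies: 20, 22, 39, 48, 69, 95, 107.
Observation 74.9 falls in the class 25 – <30.
L = 25, CF = 69, f = 26, h = 5.
P70 = 25 + ((74.9 − 69)/26)·5 = 25 + 1.13462 = 26.1346.

26.13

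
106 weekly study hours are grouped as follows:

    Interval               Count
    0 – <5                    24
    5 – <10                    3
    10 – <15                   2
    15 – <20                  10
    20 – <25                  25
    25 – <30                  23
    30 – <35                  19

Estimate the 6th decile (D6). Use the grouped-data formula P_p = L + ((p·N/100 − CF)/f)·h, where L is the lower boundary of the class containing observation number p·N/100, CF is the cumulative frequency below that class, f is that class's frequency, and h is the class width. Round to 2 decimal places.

N = 106; target position k = 60/100 · 106 = 63.6.
Cumulative frequencies: 24, 27, 29, 39, 64, 87, 106.
Observation 63.6 falls in the class 20 – <25.
L = 20, CF = 39, f = 25, h = 5.
P60 = 20 + ((63.6 − 39)/25)·5 = 20 + 4.92 = 24.92.

24.92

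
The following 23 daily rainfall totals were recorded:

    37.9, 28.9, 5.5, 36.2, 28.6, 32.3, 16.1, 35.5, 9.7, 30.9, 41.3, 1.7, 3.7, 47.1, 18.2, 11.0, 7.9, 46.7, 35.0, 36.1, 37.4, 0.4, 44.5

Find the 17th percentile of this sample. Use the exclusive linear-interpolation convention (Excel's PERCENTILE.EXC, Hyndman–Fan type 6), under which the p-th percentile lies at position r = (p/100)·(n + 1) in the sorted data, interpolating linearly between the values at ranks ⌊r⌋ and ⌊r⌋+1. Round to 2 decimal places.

Sorted: 0.4, 1.7, 3.7, 5.5, 7.9, 9.7, 11.0, 16.1, 18.2, 28.6, 28.9, 30.9, 32.3, 35.0, 35.5, 36.1, 36.2, 37.4, 37.9, 41.3, 44.5, 46.7, 47.1.
n = 23.
r = (17/100)·(23 + 1) = 4.08.
Rank 4 is 5.5 and rank 5 is 7.9.
Interpolate: 5.5 + 0.08·(7.9 − 5.5) = 5.5 + 0.08·2.4 = 5.692.

5.69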